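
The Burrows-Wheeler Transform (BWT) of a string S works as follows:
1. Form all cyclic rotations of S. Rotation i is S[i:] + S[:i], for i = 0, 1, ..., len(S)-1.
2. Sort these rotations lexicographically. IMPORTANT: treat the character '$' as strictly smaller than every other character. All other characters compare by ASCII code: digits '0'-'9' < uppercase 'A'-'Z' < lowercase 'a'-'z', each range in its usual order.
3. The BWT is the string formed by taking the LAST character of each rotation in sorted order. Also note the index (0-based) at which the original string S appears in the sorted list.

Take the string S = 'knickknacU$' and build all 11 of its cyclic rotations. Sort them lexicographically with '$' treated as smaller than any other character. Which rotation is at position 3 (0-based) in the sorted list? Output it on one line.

All 11 rotations (rotation i = S[i:]+S[:i]):
  rot[0] = knickknacU$
  rot[1] = nickknacU$k
  rot[2] = ickknacU$kn
  rot[3] = ckknacU$kni
  rot[4] = kknacU$knic
  rot[5] = knacU$knick
  rot[6] = nacU$knickk
  rot[7] = acU$knickkn
  rot[8] = cU$knickkna
  rot[9] = U$knickknac
  rot[10] = $knickknacU
Sorted (with $ < everything):
  sorted[0] = $knickknacU
  sorted[1] = U$knickknac
  sorted[2] = acU$knickkn
  sorted[3] = cU$knickkna
  sorted[4] = ckknacU$kni
  sorted[5] = ickknacU$kn
  sorted[6] = kknacU$knic
  sorted[7] = knacU$knick
  sorted[8] = knickknacU$
  sorted[9] = nacU$knickk
  sorted[10] = nickknacU$k
sorted[3] = cU$knickkna

Answer: cU$knickkna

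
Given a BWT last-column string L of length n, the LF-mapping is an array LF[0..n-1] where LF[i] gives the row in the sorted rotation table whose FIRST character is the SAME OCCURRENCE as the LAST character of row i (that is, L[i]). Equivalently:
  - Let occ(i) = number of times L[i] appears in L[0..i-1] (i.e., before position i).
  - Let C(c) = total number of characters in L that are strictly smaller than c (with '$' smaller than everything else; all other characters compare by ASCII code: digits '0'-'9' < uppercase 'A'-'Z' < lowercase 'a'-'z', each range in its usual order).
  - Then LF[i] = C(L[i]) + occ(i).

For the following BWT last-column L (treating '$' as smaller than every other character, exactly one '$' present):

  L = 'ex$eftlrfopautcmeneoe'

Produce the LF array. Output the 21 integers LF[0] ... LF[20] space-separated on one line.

Char counts: '$':1, 'a':1, 'c':1, 'e':5, 'f':2, 'l':1, 'm':1, 'n':1, 'o':2, 'p':1, 'r':1, 't':2, 'u':1, 'x':1
C (first-col start): C('$')=0, C('a')=1, C('c')=2, C('e')=3, C('f')=8, C('l')=10, C('m')=11, C('n')=12, C('o')=13, C('p')=15, C('r')=16, C('t')=17, C('u')=19, C('x')=20
L[0]='e': occ=0, LF[0]=C('e')+0=3+0=3
L[1]='x': occ=0, LF[1]=C('x')+0=20+0=20
L[2]='$': occ=0, LF[2]=C('$')+0=0+0=0
L[3]='e': occ=1, LF[3]=C('e')+1=3+1=4
L[4]='f': occ=0, LF[4]=C('f')+0=8+0=8
L[5]='t': occ=0, LF[5]=C('t')+0=17+0=17
L[6]='l': occ=0, LF[6]=C('l')+0=10+0=10
L[7]='r': occ=0, LF[7]=C('r')+0=16+0=16
L[8]='f': occ=1, LF[8]=C('f')+1=8+1=9
L[9]='o': occ=0, LF[9]=C('o')+0=13+0=13
L[10]='p': occ=0, LF[10]=C('p')+0=15+0=15
L[11]='a': occ=0, LF[11]=C('a')+0=1+0=1
L[12]='u': occ=0, LF[12]=C('u')+0=19+0=19
L[13]='t': occ=1, LF[13]=C('t')+1=17+1=18
L[14]='c': occ=0, LF[14]=C('c')+0=2+0=2
L[15]='m': occ=0, LF[15]=C('m')+0=11+0=11
L[16]='e': occ=2, LF[16]=C('e')+2=3+2=5
L[17]='n': occ=0, LF[17]=C('n')+0=12+0=12
L[18]='e': occ=3, LF[18]=C('e')+3=3+3=6
L[19]='o': occ=1, LF[19]=C('o')+1=13+1=14
L[20]='e': occ=4, LF[20]=C('e')+4=3+4=7

Answer: 3 20 0 4 8 17 10 16 9 13 15 1 19 18 2 11 5 12 6 14 7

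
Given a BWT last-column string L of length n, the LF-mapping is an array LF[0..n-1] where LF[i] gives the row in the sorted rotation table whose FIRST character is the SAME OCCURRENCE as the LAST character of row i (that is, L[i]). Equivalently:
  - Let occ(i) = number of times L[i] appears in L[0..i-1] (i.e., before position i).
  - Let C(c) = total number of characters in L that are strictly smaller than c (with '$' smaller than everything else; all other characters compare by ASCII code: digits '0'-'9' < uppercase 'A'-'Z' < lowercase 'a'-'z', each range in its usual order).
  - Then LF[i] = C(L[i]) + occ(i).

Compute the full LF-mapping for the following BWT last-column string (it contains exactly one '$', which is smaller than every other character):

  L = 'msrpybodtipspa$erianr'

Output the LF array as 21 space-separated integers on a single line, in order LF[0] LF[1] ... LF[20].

Answer: 8 17 14 11 20 3 10 4 19 6 12 18 13 1 0 5 15 7 2 9 16

Derivation:
Char counts: '$':1, 'a':2, 'b':1, 'd':1, 'e':1, 'i':2, 'm':1, 'n':1, 'o':1, 'p':3, 'r':3, 's':2, 't':1, 'y':1
C (first-col start): C('$')=0, C('a')=1, C('b')=3, C('d')=4, C('e')=5, C('i')=6, C('m')=8, C('n')=9, C('o')=10, C('p')=11, C('r')=14, C('s')=17, C('t')=19, C('y')=20
L[0]='m': occ=0, LF[0]=C('m')+0=8+0=8
L[1]='s': occ=0, LF[1]=C('s')+0=17+0=17
L[2]='r': occ=0, LF[2]=C('r')+0=14+0=14
L[3]='p': occ=0, LF[3]=C('p')+0=11+0=11
L[4]='y': occ=0, LF[4]=C('y')+0=20+0=20
L[5]='b': occ=0, LF[5]=C('b')+0=3+0=3
L[6]='o': occ=0, LF[6]=C('o')+0=10+0=10
L[7]='d': occ=0, LF[7]=C('d')+0=4+0=4
L[8]='t': occ=0, LF[8]=C('t')+0=19+0=19
L[9]='i': occ=0, LF[9]=C('i')+0=6+0=6
L[10]='p': occ=1, LF[10]=C('p')+1=11+1=12
L[11]='s': occ=1, LF[11]=C('s')+1=17+1=18
L[12]='p': occ=2, LF[12]=C('p')+2=11+2=13
L[13]='a': occ=0, LF[13]=C('a')+0=1+0=1
L[14]='$': occ=0, LF[14]=C('$')+0=0+0=0
L[15]='e': occ=0, LF[15]=C('e')+0=5+0=5
L[16]='r': occ=1, LF[16]=C('r')+1=14+1=15
L[17]='i': occ=1, LF[17]=C('i')+1=6+1=7
L[18]='a': occ=1, LF[18]=C('a')+1=1+1=2
L[19]='n': occ=0, LF[19]=C('n')+0=9+0=9
L[20]='r': occ=2, LF[20]=C('r')+2=14+2=16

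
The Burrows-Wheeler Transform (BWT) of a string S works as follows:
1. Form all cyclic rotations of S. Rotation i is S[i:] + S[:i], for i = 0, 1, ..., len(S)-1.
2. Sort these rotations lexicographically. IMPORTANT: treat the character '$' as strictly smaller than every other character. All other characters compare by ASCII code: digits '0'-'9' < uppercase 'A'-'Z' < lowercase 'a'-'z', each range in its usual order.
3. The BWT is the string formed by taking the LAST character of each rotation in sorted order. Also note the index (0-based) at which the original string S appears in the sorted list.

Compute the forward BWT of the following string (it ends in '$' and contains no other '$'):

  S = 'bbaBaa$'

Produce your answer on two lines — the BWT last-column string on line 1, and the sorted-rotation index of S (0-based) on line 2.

Answer: aaabBb$
6

Derivation:
All 7 rotations (rotation i = S[i:]+S[:i]):
  rot[0] = bbaBaa$
  rot[1] = baBaa$b
  rot[2] = aBaa$bb
  rot[3] = Baa$bba
  rot[4] = aa$bbaB
  rot[5] = a$bbaBa
  rot[6] = $bbaBaa
Sorted (with $ < everything):
  sorted[0] = $bbaBaa  (last char: 'a')
  sorted[1] = Baa$bba  (last char: 'a')
  sorted[2] = a$bbaBa  (last char: 'a')
  sorted[3] = aBaa$bb  (last char: 'b')
  sorted[4] = aa$bbaB  (last char: 'B')
  sorted[5] = baBaa$b  (last char: 'b')
  sorted[6] = bbaBaa$  (last char: '$')
Last column: aaabBb$
Original string S is at sorted index 6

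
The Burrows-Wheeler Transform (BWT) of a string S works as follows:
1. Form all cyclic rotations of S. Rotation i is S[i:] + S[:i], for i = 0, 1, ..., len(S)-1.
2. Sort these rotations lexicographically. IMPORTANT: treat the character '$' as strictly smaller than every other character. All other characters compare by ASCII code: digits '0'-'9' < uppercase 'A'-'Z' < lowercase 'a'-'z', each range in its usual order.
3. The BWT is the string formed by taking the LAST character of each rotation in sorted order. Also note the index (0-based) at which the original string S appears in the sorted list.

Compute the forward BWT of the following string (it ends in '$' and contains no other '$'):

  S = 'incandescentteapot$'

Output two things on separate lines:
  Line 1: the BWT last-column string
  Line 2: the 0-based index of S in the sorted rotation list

All 19 rotations (rotation i = S[i:]+S[:i]):
  rot[0] = incandescentteapot$
  rot[1] = ncandescentteapot$i
  rot[2] = candescentteapot$in
  rot[3] = andescentteapot$inc
  rot[4] = ndescentteapot$inca
  rot[5] = descentteapot$incan
  rot[6] = escentteapot$incand
  rot[7] = scentteapot$incande
  rot[8] = centteapot$incandes
  rot[9] = entteapot$incandesc
  rot[10] = ntteapot$incandesce
  rot[11] = tteapot$incandescen
  rot[12] = teapot$incandescent
  rot[13] = eapot$incandescentt
  rot[14] = apot$incandescentte
  rot[15] = pot$incandescenttea
  rot[16] = ot$incandescentteap
  rot[17] = t$incandescentteapo
  rot[18] = $incandescentteapot
Sorted (with $ < everything):
  sorted[0] = $incandescentteapot  (last char: 't')
  sorted[1] = andescentteapot$inc  (last char: 'c')
  sorted[2] = apot$incandescentte  (last char: 'e')
  sorted[3] = candescentteapot$in  (last char: 'n')
  sorted[4] = centteapot$incandes  (last char: 's')
  sorted[5] = descentteapot$incan  (last char: 'n')
  sorted[6] = eapot$incandescentt  (last char: 't')
  sorted[7] = entteapot$incandesc  (last char: 'c')
  sorted[8] = escentteapot$incand  (last char: 'd')
  sorted[9] = incandescentteapot$  (last char: '$')
  sorted[10] = ncandescentteapot$i  (last char: 'i')
  sorted[11] = ndescentteapot$inca  (last char: 'a')
  sorted[12] = ntteapot$incandesce  (last char: 'e')
  sorted[13] = ot$incandescentteap  (last char: 'p')
  sorted[14] = pot$incandescenttea  (last char: 'a')
  sorted[15] = scentteapot$incande  (last char: 'e')
  sorted[16] = t$incandescentteapo  (last char: 'o')
  sorted[17] = teapot$incandescent  (last char: 't')
  sorted[18] = tteapot$incandescen  (last char: 'n')
Last column: tcensntcd$iaepaeotn
Original string S is at sorted index 9

Answer: tcensntcd$iaepaeotn
9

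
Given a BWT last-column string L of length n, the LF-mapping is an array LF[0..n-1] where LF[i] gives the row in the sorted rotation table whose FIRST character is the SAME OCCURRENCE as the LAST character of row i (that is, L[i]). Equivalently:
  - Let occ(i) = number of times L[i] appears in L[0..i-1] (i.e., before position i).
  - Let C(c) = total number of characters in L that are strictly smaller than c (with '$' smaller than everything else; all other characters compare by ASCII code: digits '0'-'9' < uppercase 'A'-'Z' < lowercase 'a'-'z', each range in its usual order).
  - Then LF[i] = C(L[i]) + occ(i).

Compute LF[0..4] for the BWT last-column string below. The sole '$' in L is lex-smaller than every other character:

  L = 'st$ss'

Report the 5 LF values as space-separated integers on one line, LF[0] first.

Char counts: '$':1, 's':3, 't':1
C (first-col start): C('$')=0, C('s')=1, C('t')=4
L[0]='s': occ=0, LF[0]=C('s')+0=1+0=1
L[1]='t': occ=0, LF[1]=C('t')+0=4+0=4
L[2]='$': occ=0, LF[2]=C('$')+0=0+0=0
L[3]='s': occ=1, LF[3]=C('s')+1=1+1=2
L[4]='s': occ=2, LF[4]=C('s')+2=1+2=3

Answer: 1 4 0 2 3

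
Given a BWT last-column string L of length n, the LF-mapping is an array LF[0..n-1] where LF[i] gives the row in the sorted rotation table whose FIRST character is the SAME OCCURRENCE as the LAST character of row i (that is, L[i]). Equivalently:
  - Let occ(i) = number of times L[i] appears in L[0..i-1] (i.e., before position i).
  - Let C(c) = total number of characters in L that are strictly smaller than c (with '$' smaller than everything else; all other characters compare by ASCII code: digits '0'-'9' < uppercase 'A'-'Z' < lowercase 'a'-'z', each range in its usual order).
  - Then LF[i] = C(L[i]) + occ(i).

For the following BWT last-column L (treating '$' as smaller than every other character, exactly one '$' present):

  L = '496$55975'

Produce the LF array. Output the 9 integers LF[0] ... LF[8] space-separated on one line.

Answer: 1 7 5 0 2 3 8 6 4

Derivation:
Char counts: '$':1, '4':1, '5':3, '6':1, '7':1, '9':2
C (first-col start): C('$')=0, C('4')=1, C('5')=2, C('6')=5, C('7')=6, C('9')=7
L[0]='4': occ=0, LF[0]=C('4')+0=1+0=1
L[1]='9': occ=0, LF[1]=C('9')+0=7+0=7
L[2]='6': occ=0, LF[2]=C('6')+0=5+0=5
L[3]='$': occ=0, LF[3]=C('$')+0=0+0=0
L[4]='5': occ=0, LF[4]=C('5')+0=2+0=2
L[5]='5': occ=1, LF[5]=C('5')+1=2+1=3
L[6]='9': occ=1, LF[6]=C('9')+1=7+1=8
L[7]='7': occ=0, LF[7]=C('7')+0=6+0=6
L[8]='5': occ=2, LF[8]=C('5')+2=2+2=4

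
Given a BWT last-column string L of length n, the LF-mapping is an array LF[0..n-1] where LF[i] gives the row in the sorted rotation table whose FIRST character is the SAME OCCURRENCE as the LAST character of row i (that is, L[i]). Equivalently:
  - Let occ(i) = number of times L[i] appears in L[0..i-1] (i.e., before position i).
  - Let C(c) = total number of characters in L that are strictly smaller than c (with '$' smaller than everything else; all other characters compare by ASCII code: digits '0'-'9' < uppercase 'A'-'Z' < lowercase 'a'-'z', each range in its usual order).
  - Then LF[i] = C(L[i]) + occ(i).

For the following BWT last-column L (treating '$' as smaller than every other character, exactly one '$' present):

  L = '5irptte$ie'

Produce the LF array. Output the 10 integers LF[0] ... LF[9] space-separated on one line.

Answer: 1 4 7 6 8 9 2 0 5 3

Derivation:
Char counts: '$':1, '5':1, 'e':2, 'i':2, 'p':1, 'r':1, 't':2
C (first-col start): C('$')=0, C('5')=1, C('e')=2, C('i')=4, C('p')=6, C('r')=7, C('t')=8
L[0]='5': occ=0, LF[0]=C('5')+0=1+0=1
L[1]='i': occ=0, LF[1]=C('i')+0=4+0=4
L[2]='r': occ=0, LF[2]=C('r')+0=7+0=7
L[3]='p': occ=0, LF[3]=C('p')+0=6+0=6
L[4]='t': occ=0, LF[4]=C('t')+0=8+0=8
L[5]='t': occ=1, LF[5]=C('t')+1=8+1=9
L[6]='e': occ=0, LF[6]=C('e')+0=2+0=2
L[7]='$': occ=0, LF[7]=C('$')+0=0+0=0
L[8]='i': occ=1, LF[8]=C('i')+1=4+1=5
L[9]='e': occ=1, LF[9]=C('e')+1=2+1=3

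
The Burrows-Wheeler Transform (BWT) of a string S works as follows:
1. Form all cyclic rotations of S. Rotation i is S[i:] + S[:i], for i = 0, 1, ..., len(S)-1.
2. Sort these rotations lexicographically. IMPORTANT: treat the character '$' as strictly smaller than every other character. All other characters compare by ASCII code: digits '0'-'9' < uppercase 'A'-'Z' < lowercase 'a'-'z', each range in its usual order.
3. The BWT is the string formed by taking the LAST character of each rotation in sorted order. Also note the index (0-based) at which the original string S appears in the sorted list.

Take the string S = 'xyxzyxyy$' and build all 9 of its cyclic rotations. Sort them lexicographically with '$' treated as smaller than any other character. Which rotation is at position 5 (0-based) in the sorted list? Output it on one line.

Answer: yxyy$xyxz

Derivation:
All 9 rotations (rotation i = S[i:]+S[:i]):
  rot[0] = xyxzyxyy$
  rot[1] = yxzyxyy$x
  rot[2] = xzyxyy$xy
  rot[3] = zyxyy$xyx
  rot[4] = yxyy$xyxz
  rot[5] = xyy$xyxzy
  rot[6] = yy$xyxzyx
  rot[7] = y$xyxzyxy
  rot[8] = $xyxzyxyy
Sorted (with $ < everything):
  sorted[0] = $xyxzyxyy
  sorted[1] = xyxzyxyy$
  sorted[2] = xyy$xyxzy
  sorted[3] = xzyxyy$xy
  sorted[4] = y$xyxzyxy
  sorted[5] = yxyy$xyxz
  sorted[6] = yxzyxyy$x
  sorted[7] = yy$xyxzyx
  sorted[8] = zyxyy$xyx
sorted[5] = yxyy$xyxz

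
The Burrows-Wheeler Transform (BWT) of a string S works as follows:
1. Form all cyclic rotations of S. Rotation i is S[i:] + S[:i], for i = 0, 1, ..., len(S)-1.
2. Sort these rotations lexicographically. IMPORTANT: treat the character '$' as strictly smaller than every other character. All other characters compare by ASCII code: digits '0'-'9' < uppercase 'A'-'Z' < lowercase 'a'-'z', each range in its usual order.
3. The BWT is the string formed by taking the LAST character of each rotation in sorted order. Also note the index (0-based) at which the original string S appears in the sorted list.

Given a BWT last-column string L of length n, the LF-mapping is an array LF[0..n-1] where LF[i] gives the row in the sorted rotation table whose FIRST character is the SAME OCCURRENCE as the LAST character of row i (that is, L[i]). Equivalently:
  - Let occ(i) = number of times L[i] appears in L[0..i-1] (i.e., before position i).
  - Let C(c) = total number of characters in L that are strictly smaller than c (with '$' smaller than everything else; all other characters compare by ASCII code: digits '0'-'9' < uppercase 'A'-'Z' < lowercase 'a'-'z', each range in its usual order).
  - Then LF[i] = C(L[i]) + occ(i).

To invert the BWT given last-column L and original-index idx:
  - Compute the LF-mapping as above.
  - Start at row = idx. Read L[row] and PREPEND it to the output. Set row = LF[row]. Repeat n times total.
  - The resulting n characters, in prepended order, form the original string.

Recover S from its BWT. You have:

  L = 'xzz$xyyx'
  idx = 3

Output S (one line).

LF mapping: 1 6 7 0 2 4 5 3
Walk LF starting at row 3, prepending L[row]:
  step 1: row=3, L[3]='$', prepend. Next row=LF[3]=0
  step 2: row=0, L[0]='x', prepend. Next row=LF[0]=1
  step 3: row=1, L[1]='z', prepend. Next row=LF[1]=6
  step 4: row=6, L[6]='y', prepend. Next row=LF[6]=5
  step 5: row=5, L[5]='y', prepend. Next row=LF[5]=4
  step 6: row=4, L[4]='x', prepend. Next row=LF[4]=2
  step 7: row=2, L[2]='z', prepend. Next row=LF[2]=7
  step 8: row=7, L[7]='x', prepend. Next row=LF[7]=3
Reversed output: xzxyyzx$

Answer: xzxyyzx$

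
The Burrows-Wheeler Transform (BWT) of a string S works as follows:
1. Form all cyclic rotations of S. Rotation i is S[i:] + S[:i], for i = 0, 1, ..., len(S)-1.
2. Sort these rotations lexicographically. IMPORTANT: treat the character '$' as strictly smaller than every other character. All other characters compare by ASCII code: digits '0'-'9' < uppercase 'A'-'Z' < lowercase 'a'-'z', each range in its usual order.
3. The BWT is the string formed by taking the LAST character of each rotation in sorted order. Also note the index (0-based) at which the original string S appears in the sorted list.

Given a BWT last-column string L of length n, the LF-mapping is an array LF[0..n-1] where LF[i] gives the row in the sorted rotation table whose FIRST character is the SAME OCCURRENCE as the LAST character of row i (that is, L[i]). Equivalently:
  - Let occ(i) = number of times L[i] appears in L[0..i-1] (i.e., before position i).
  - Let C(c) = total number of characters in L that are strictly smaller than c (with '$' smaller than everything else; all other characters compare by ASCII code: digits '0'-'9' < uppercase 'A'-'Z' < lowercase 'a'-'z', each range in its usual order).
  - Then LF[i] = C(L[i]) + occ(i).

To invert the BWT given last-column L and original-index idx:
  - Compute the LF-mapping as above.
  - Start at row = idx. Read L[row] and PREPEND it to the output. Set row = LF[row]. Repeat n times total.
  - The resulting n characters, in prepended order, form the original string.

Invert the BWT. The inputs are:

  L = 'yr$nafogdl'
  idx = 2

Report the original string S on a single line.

Answer: dragonfly$

Derivation:
LF mapping: 9 8 0 6 1 3 7 4 2 5
Walk LF starting at row 2, prepending L[row]:
  step 1: row=2, L[2]='$', prepend. Next row=LF[2]=0
  step 2: row=0, L[0]='y', prepend. Next row=LF[0]=9
  step 3: row=9, L[9]='l', prepend. Next row=LF[9]=5
  step 4: row=5, L[5]='f', prepend. Next row=LF[5]=3
  step 5: row=3, L[3]='n', prepend. Next row=LF[3]=6
  step 6: row=6, L[6]='o', prepend. Next row=LF[6]=7
  step 7: row=7, L[7]='g', prepend. Next row=LF[7]=4
  step 8: row=4, L[4]='a', prepend. Next row=LF[4]=1
  step 9: row=1, L[1]='r', prepend. Next row=LF[1]=8
  step 10: row=8, L[8]='d', prepend. Next row=LF[8]=2
Reversed output: dragonfly$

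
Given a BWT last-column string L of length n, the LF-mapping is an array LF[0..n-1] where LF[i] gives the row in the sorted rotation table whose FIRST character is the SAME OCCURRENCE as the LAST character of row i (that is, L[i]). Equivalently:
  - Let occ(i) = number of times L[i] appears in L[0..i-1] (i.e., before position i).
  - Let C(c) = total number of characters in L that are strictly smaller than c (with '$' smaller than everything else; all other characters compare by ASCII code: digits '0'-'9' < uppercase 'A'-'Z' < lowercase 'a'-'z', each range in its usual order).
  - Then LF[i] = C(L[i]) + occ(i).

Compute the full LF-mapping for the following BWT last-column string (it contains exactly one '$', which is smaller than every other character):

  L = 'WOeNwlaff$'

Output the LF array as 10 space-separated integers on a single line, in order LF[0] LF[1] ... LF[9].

Char counts: '$':1, 'N':1, 'O':1, 'W':1, 'a':1, 'e':1, 'f':2, 'l':1, 'w':1
C (first-col start): C('$')=0, C('N')=1, C('O')=2, C('W')=3, C('a')=4, C('e')=5, C('f')=6, C('l')=8, C('w')=9
L[0]='W': occ=0, LF[0]=C('W')+0=3+0=3
L[1]='O': occ=0, LF[1]=C('O')+0=2+0=2
L[2]='e': occ=0, LF[2]=C('e')+0=5+0=5
L[3]='N': occ=0, LF[3]=C('N')+0=1+0=1
L[4]='w': occ=0, LF[4]=C('w')+0=9+0=9
L[5]='l': occ=0, LF[5]=C('l')+0=8+0=8
L[6]='a': occ=0, LF[6]=C('a')+0=4+0=4
L[7]='f': occ=0, LF[7]=C('f')+0=6+0=6
L[8]='f': occ=1, LF[8]=C('f')+1=6+1=7
L[9]='$': occ=0, LF[9]=C('$')+0=0+0=0

Answer: 3 2 5 1 9 8 4 6 7 0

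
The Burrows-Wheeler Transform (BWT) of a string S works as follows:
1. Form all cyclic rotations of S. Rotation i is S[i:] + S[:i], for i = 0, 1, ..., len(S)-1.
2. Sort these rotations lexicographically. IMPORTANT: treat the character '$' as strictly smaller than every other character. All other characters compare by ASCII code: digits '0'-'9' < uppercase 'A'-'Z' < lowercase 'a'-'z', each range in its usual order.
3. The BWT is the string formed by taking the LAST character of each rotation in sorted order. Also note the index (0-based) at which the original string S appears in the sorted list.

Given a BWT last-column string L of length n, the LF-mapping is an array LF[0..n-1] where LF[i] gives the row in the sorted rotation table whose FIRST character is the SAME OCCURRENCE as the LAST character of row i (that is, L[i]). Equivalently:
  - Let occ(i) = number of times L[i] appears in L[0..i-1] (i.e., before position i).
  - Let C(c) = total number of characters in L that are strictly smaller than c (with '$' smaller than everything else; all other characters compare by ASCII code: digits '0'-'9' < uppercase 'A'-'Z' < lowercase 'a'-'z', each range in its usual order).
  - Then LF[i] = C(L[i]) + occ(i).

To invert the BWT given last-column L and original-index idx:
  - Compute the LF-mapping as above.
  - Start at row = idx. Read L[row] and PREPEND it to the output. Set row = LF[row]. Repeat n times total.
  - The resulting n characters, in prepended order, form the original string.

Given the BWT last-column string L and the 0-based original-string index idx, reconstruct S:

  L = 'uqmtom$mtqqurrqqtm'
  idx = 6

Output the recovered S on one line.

LF mapping: 16 6 1 13 5 2 0 3 14 7 8 17 11 12 9 10 15 4
Walk LF starting at row 6, prepending L[row]:
  step 1: row=6, L[6]='$', prepend. Next row=LF[6]=0
  step 2: row=0, L[0]='u', prepend. Next row=LF[0]=16
  step 3: row=16, L[16]='t', prepend. Next row=LF[16]=15
  step 4: row=15, L[15]='q', prepend. Next row=LF[15]=10
  step 5: row=10, L[10]='q', prepend. Next row=LF[10]=8
  step 6: row=8, L[8]='t', prepend. Next row=LF[8]=14
  step 7: row=14, L[14]='q', prepend. Next row=LF[14]=9
  step 8: row=9, L[9]='q', prepend. Next row=LF[9]=7
  step 9: row=7, L[7]='m', prepend. Next row=LF[7]=3
  step 10: row=3, L[3]='t', prepend. Next row=LF[3]=13
  step 11: row=13, L[13]='r', prepend. Next row=LF[13]=12
  step 12: row=12, L[12]='r', prepend. Next row=LF[12]=11
  step 13: row=11, L[11]='u', prepend. Next row=LF[11]=17
  step 14: row=17, L[17]='m', prepend. Next row=LF[17]=4
  step 15: row=4, L[4]='o', prepend. Next row=LF[4]=5
  step 16: row=5, L[5]='m', prepend. Next row=LF[5]=2
  step 17: row=2, L[2]='m', prepend. Next row=LF[2]=1
  step 18: row=1, L[1]='q', prepend. Next row=LF[1]=6
Reversed output: qmmomurrtmqqtqqtu$

Answer: qmmomurrtmqqtqqtu$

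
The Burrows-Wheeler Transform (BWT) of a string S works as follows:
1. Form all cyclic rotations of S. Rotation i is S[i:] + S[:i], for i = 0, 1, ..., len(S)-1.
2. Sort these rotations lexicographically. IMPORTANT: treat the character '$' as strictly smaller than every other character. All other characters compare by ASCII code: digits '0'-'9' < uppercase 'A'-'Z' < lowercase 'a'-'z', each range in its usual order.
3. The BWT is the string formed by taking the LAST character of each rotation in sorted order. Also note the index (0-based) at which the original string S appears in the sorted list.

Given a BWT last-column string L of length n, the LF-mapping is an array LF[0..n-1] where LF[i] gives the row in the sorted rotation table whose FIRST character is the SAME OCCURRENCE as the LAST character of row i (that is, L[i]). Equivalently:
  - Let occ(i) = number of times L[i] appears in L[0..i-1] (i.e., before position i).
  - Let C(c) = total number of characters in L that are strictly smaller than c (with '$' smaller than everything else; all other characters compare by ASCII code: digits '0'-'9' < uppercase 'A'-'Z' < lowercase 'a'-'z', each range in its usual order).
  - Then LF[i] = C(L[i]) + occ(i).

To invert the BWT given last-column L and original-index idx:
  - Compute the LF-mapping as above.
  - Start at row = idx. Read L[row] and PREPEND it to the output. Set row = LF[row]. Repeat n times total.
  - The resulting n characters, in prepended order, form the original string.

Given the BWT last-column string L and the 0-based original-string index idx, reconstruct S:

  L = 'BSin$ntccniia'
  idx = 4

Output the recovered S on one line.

LF mapping: 1 2 6 9 0 10 12 4 5 11 7 8 3
Walk LF starting at row 4, prepending L[row]:
  step 1: row=4, L[4]='$', prepend. Next row=LF[4]=0
  step 2: row=0, L[0]='B', prepend. Next row=LF[0]=1
  step 3: row=1, L[1]='S', prepend. Next row=LF[1]=2
  step 4: row=2, L[2]='i', prepend. Next row=LF[2]=6
  step 5: row=6, L[6]='t', prepend. Next row=LF[6]=12
  step 6: row=12, L[12]='a', prepend. Next row=LF[12]=3
  step 7: row=3, L[3]='n', prepend. Next row=LF[3]=9
  step 8: row=9, L[9]='n', prepend. Next row=LF[9]=11
  step 9: row=11, L[11]='i', prepend. Next row=LF[11]=8
  step 10: row=8, L[8]='c', prepend. Next row=LF[8]=5
  step 11: row=5, L[5]='n', prepend. Next row=LF[5]=10
  step 12: row=10, L[10]='i', prepend. Next row=LF[10]=7
  step 13: row=7, L[7]='c', prepend. Next row=LF[7]=4
Reversed output: cincinnatiSB$

Answer: cincinnatiSB$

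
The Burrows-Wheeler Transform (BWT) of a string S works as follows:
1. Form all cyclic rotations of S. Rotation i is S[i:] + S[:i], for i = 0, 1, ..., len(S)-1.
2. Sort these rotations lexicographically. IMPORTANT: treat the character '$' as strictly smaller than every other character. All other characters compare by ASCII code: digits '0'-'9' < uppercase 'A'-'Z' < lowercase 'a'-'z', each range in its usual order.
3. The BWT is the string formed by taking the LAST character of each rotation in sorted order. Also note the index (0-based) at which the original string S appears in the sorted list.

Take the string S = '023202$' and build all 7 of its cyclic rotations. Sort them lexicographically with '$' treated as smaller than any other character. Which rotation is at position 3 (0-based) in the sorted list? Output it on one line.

Answer: 2$02320

Derivation:
All 7 rotations (rotation i = S[i:]+S[:i]):
  rot[0] = 023202$
  rot[1] = 23202$0
  rot[2] = 3202$02
  rot[3] = 202$023
  rot[4] = 02$0232
  rot[5] = 2$02320
  rot[6] = $023202
Sorted (with $ < everything):
  sorted[0] = $023202
  sorted[1] = 02$0232
  sorted[2] = 023202$
  sorted[3] = 2$02320
  sorted[4] = 202$023
  sorted[5] = 23202$0
  sorted[6] = 3202$02
sorted[3] = 2$02320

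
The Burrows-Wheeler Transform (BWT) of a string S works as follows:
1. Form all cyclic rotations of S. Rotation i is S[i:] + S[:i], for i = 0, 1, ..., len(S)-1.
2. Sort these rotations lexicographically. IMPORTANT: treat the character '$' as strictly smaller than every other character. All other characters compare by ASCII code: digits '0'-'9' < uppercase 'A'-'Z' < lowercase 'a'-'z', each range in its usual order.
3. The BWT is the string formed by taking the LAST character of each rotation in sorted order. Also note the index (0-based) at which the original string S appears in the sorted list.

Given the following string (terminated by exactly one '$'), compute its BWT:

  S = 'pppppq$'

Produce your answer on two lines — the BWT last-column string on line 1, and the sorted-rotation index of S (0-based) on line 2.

Answer: q$ppppp
1

Derivation:
All 7 rotations (rotation i = S[i:]+S[:i]):
  rot[0] = pppppq$
  rot[1] = ppppq$p
  rot[2] = pppq$pp
  rot[3] = ppq$ppp
  rot[4] = pq$pppp
  rot[5] = q$ppppp
  rot[6] = $pppppq
Sorted (with $ < everything):
  sorted[0] = $pppppq  (last char: 'q')
  sorted[1] = pppppq$  (last char: '$')
  sorted[2] = ppppq$p  (last char: 'p')
  sorted[3] = pppq$pp  (last char: 'p')
  sorted[4] = ppq$ppp  (last char: 'p')
  sorted[5] = pq$pppp  (last char: 'p')
  sorted[6] = q$ppppp  (last char: 'p')
Last column: q$ppppp
Original string S is at sorted index 1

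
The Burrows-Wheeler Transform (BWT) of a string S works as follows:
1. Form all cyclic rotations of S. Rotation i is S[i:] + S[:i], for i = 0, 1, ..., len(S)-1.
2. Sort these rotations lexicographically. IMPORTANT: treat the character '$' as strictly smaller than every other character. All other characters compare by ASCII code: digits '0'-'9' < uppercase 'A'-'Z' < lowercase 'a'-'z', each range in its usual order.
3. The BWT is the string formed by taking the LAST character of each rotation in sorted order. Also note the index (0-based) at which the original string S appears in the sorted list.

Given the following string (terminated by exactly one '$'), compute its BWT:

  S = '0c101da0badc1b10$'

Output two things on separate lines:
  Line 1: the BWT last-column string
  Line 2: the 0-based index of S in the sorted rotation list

All 17 rotations (rotation i = S[i:]+S[:i]):
  rot[0] = 0c101da0badc1b10$
  rot[1] = c101da0badc1b10$0
  rot[2] = 101da0badc1b10$0c
  rot[3] = 01da0badc1b10$0c1
  rot[4] = 1da0badc1b10$0c10
  rot[5] = da0badc1b10$0c101
  rot[6] = a0badc1b10$0c101d
  rot[7] = 0badc1b10$0c101da
  rot[8] = badc1b10$0c101da0
  rot[9] = adc1b10$0c101da0b
  rot[10] = dc1b10$0c101da0ba
  rot[11] = c1b10$0c101da0bad
  rot[12] = 1b10$0c101da0badc
  rot[13] = b10$0c101da0badc1
  rot[14] = 10$0c101da0badc1b
  rot[15] = 0$0c101da0badc1b1
  rot[16] = $0c101da0badc1b10
Sorted (with $ < everything):
  sorted[0] = $0c101da0badc1b10  (last char: '0')
  sorted[1] = 0$0c101da0badc1b1  (last char: '1')
  sorted[2] = 01da0badc1b10$0c1  (last char: '1')
  sorted[3] = 0badc1b10$0c101da  (last char: 'a')
  sorted[4] = 0c101da0badc1b10$  (last char: '$')
  sorted[5] = 10$0c101da0badc1b  (last char: 'b')
  sorted[6] = 101da0badc1b10$0c  (last char: 'c')
  sorted[7] = 1b10$0c101da0badc  (last char: 'c')
  sorted[8] = 1da0badc1b10$0c10  (last char: '0')
  sorted[9] = a0badc1b10$0c101d  (last char: 'd')
  sorted[10] = adc1b10$0c101da0b  (last char: 'b')
  sorted[11] = b10$0c101da0badc1  (last char: '1')
  sorted[12] = badc1b10$0c101da0  (last char: '0')
  sorted[13] = c101da0badc1b10$0  (last char: '0')
  sorted[14] = c1b10$0c101da0bad  (last char: 'd')
  sorted[15] = da0badc1b10$0c101  (last char: '1')
  sorted[16] = dc1b10$0c101da0ba  (last char: 'a')
Last column: 011a$bcc0db100d1a
Original string S is at sorted index 4

Answer: 011a$bcc0db100d1a
4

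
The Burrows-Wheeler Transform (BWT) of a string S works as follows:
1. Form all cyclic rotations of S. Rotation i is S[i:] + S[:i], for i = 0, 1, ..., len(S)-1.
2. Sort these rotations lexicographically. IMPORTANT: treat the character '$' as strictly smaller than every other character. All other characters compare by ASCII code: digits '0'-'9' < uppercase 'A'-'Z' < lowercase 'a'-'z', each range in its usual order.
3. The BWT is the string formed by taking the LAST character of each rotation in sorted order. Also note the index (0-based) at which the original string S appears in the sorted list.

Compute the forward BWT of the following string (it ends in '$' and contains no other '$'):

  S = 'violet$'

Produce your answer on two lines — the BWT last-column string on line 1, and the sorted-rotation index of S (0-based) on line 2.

Answer: tlvoie$
6

Derivation:
All 7 rotations (rotation i = S[i:]+S[:i]):
  rot[0] = violet$
  rot[1] = iolet$v
  rot[2] = olet$vi
  rot[3] = let$vio
  rot[4] = et$viol
  rot[5] = t$viole
  rot[6] = $violet
Sorted (with $ < everything):
  sorted[0] = $violet  (last char: 't')
  sorted[1] = et$viol  (last char: 'l')
  sorted[2] = iolet$v  (last char: 'v')
  sorted[3] = let$vio  (last char: 'o')
  sorted[4] = olet$vi  (last char: 'i')
  sorted[5] = t$viole  (last char: 'e')
  sorted[6] = violet$  (last char: '$')
Last column: tlvoie$
Original string S is at sorted index 6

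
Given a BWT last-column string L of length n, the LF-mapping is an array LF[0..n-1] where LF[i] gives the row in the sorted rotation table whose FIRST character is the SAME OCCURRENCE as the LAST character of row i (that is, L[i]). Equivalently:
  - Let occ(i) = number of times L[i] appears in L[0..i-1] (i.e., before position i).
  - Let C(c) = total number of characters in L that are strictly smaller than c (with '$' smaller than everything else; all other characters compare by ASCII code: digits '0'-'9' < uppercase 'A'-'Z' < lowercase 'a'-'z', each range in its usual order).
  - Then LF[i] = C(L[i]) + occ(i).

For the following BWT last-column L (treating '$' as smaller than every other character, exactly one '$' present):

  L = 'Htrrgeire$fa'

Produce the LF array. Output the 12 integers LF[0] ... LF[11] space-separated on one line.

Answer: 1 11 8 9 6 3 7 10 4 0 5 2

Derivation:
Char counts: '$':1, 'H':1, 'a':1, 'e':2, 'f':1, 'g':1, 'i':1, 'r':3, 't':1
C (first-col start): C('$')=0, C('H')=1, C('a')=2, C('e')=3, C('f')=5, C('g')=6, C('i')=7, C('r')=8, C('t')=11
L[0]='H': occ=0, LF[0]=C('H')+0=1+0=1
L[1]='t': occ=0, LF[1]=C('t')+0=11+0=11
L[2]='r': occ=0, LF[2]=C('r')+0=8+0=8
L[3]='r': occ=1, LF[3]=C('r')+1=8+1=9
L[4]='g': occ=0, LF[4]=C('g')+0=6+0=6
L[5]='e': occ=0, LF[5]=C('e')+0=3+0=3
L[6]='i': occ=0, LF[6]=C('i')+0=7+0=7
L[7]='r': occ=2, LF[7]=C('r')+2=8+2=10
L[8]='e': occ=1, LF[8]=C('e')+1=3+1=4
L[9]='$': occ=0, LF[9]=C('$')+0=0+0=0
L[10]='f': occ=0, LF[10]=C('f')+0=5+0=5
L[11]='a': occ=0, LF[11]=C('a')+0=2+0=2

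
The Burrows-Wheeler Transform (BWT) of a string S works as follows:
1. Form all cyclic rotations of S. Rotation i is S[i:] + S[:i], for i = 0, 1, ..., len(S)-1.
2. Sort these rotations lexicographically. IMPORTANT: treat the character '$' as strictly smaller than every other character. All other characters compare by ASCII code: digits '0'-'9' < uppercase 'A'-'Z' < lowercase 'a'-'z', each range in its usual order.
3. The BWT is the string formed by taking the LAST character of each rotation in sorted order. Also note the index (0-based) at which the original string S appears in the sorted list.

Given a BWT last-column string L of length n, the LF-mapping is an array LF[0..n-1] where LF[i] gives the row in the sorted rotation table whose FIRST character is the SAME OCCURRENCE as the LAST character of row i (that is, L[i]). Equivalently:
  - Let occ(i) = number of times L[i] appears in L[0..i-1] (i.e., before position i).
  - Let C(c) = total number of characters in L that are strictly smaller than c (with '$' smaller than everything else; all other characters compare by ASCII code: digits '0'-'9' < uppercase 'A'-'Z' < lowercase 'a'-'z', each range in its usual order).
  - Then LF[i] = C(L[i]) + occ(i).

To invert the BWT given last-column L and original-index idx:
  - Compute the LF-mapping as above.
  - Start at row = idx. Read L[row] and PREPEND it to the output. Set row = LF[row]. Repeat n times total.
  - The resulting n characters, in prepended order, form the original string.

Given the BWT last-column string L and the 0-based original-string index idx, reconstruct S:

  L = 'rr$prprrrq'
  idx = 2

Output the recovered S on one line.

LF mapping: 4 5 0 1 6 2 7 8 9 3
Walk LF starting at row 2, prepending L[row]:
  step 1: row=2, L[2]='$', prepend. Next row=LF[2]=0
  step 2: row=0, L[0]='r', prepend. Next row=LF[0]=4
  step 3: row=4, L[4]='r', prepend. Next row=LF[4]=6
  step 4: row=6, L[6]='r', prepend. Next row=LF[6]=7
  step 5: row=7, L[7]='r', prepend. Next row=LF[7]=8
  step 6: row=8, L[8]='r', prepend. Next row=LF[8]=9
  step 7: row=9, L[9]='q', prepend. Next row=LF[9]=3
  step 8: row=3, L[3]='p', prepend. Next row=LF[3]=1
  step 9: row=1, L[1]='r', prepend. Next row=LF[1]=5
  step 10: row=5, L[5]='p', prepend. Next row=LF[5]=2
Reversed output: prpqrrrrr$

Answer: prpqrrrrr$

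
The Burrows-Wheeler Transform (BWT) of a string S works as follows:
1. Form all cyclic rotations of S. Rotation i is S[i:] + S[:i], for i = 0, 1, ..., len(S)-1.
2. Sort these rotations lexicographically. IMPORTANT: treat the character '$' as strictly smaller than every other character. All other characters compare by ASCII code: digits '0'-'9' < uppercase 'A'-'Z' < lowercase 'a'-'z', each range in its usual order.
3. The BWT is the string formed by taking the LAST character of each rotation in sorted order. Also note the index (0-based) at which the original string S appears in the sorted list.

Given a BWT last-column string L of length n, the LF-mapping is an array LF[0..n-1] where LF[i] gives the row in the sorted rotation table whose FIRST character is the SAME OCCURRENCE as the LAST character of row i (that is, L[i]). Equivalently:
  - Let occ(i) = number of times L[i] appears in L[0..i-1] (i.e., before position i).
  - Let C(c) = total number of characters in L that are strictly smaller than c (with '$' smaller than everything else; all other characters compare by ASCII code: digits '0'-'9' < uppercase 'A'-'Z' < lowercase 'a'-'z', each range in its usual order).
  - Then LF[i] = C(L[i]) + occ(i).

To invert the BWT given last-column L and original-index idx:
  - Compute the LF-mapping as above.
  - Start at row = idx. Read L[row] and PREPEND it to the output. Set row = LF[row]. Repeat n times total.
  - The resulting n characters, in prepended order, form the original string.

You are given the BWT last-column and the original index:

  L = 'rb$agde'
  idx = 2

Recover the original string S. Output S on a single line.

LF mapping: 6 2 0 1 5 3 4
Walk LF starting at row 2, prepending L[row]:
  step 1: row=2, L[2]='$', prepend. Next row=LF[2]=0
  step 2: row=0, L[0]='r', prepend. Next row=LF[0]=6
  step 3: row=6, L[6]='e', prepend. Next row=LF[6]=4
  step 4: row=4, L[4]='g', prepend. Next row=LF[4]=5
  step 5: row=5, L[5]='d', prepend. Next row=LF[5]=3
  step 6: row=3, L[3]='a', prepend. Next row=LF[3]=1
  step 7: row=1, L[1]='b', prepend. Next row=LF[1]=2
Reversed output: badger$

Answer: badger$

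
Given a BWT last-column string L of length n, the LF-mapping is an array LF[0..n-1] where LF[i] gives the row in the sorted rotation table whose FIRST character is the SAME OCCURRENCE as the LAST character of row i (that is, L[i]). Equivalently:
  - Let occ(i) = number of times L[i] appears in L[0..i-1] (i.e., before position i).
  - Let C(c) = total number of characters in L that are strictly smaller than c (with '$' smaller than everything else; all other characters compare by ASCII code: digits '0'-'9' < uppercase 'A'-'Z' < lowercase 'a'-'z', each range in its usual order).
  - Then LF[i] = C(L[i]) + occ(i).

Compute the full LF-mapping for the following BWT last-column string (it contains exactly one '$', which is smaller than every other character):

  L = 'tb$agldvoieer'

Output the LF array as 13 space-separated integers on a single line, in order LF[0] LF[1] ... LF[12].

Answer: 11 2 0 1 6 8 3 12 9 7 4 5 10

Derivation:
Char counts: '$':1, 'a':1, 'b':1, 'd':1, 'e':2, 'g':1, 'i':1, 'l':1, 'o':1, 'r':1, 't':1, 'v':1
C (first-col start): C('$')=0, C('a')=1, C('b')=2, C('d')=3, C('e')=4, C('g')=6, C('i')=7, C('l')=8, C('o')=9, C('r')=10, C('t')=11, C('v')=12
L[0]='t': occ=0, LF[0]=C('t')+0=11+0=11
L[1]='b': occ=0, LF[1]=C('b')+0=2+0=2
L[2]='$': occ=0, LF[2]=C('$')+0=0+0=0
L[3]='a': occ=0, LF[3]=C('a')+0=1+0=1
L[4]='g': occ=0, LF[4]=C('g')+0=6+0=6
L[5]='l': occ=0, LF[5]=C('l')+0=8+0=8
L[6]='d': occ=0, LF[6]=C('d')+0=3+0=3
L[7]='v': occ=0, LF[7]=C('v')+0=12+0=12
L[8]='o': occ=0, LF[8]=C('o')+0=9+0=9
L[9]='i': occ=0, LF[9]=C('i')+0=7+0=7
L[10]='e': occ=0, LF[10]=C('e')+0=4+0=4
L[11]='e': occ=1, LF[11]=C('e')+1=4+1=5
L[12]='r': occ=0, LF[12]=C('r')+0=10+0=10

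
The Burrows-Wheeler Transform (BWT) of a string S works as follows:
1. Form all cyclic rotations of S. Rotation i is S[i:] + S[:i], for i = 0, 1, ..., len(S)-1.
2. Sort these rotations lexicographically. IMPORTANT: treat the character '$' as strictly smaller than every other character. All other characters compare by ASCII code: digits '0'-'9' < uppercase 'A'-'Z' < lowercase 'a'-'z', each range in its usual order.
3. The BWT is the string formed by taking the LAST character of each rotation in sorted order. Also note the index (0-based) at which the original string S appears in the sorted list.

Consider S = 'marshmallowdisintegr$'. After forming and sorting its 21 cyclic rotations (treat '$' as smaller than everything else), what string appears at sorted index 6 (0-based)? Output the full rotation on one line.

All 21 rotations (rotation i = S[i:]+S[:i]):
  rot[0] = marshmallowdisintegr$
  rot[1] = arshmallowdisintegr$m
  rot[2] = rshmallowdisintegr$ma
  rot[3] = shmallowdisintegr$mar
  rot[4] = hmallowdisintegr$mars
  rot[5] = mallowdisintegr$marsh
  rot[6] = allowdisintegr$marshm
  rot[7] = llowdisintegr$marshma
  rot[8] = lowdisintegr$marshmal
  rot[9] = owdisintegr$marshmall
  rot[10] = wdisintegr$marshmallo
  rot[11] = disintegr$marshmallow
  rot[12] = isintegr$marshmallowd
  rot[13] = sintegr$marshmallowdi
  rot[14] = integr$marshmallowdis
  rot[15] = ntegr$marshmallowdisi
  rot[16] = tegr$marshmallowdisin
  rot[17] = egr$marshmallowdisint
  rot[18] = gr$marshmallowdisinte
  rot[19] = r$marshmallowdisinteg
  rot[20] = $marshmallowdisintegr
Sorted (with $ < everything):
  sorted[0] = $marshmallowdisintegr
  sorted[1] = allowdisintegr$marshm
  sorted[2] = arshmallowdisintegr$m
  sorted[3] = disintegr$marshmallow
  sorted[4] = egr$marshmallowdisint
  sorted[5] = gr$marshmallowdisinte
  sorted[6] = hmallowdisintegr$mars
  sorted[7] = integr$marshmallowdis
  sorted[8] = isintegr$marshmallowd
  sorted[9] = llowdisintegr$marshma
  sorted[10] = lowdisintegr$marshmal
  sorted[11] = mallowdisintegr$marsh
  sorted[12] = marshmallowdisintegr$
  sorted[13] = ntegr$marshmallowdisi
  sorted[14] = owdisintegr$marshmall
  sorted[15] = r$marshmallowdisinteg
  sorted[16] = rshmallowdisintegr$ma
  sorted[17] = shmallowdisintegr$mar
  sorted[18] = sintegr$marshmallowdi
  sorted[19] = tegr$marshmallowdisin
  sorted[20] = wdisintegr$marshmallo
sorted[6] = hmallowdisintegr$mars

Answer: hmallowdisintegr$mars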